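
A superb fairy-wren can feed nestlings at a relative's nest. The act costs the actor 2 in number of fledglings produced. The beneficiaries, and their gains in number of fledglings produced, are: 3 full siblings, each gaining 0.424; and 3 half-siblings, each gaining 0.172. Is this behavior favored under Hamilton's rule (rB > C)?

Hamilton's rule: the trait is favored when the sum of r·B over every recipient exceeds the actor's cost C.
r to a full sibling = 1/2 (full sibs share both parents — two paths of length 2: r = 2·(1/2)^2 = 1/2).
r to a half-sibling = 0.25 (half-sibs share one parent — one path of length 2: r = (1/2)^2 = 1/4).
Summing one r·B term per recipient: 3·0.5·0.424 + 3·0.25·0.172 = 0.765.
0.765 < 2: the indirect benefit is less than the cost.

No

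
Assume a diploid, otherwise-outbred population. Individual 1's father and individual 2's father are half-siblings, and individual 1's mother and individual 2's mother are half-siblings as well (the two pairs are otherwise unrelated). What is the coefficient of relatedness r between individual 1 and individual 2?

0.125

Independent pedigree routes through distinct common ancestors add.
Individual 1 and individual 2 are related in two ways: half first cousins through their fathers (r = 1/16) and half first cousins through their mothers (r = 1/16).
r = 1/16 + 1/16 = 1/8 = 0.125.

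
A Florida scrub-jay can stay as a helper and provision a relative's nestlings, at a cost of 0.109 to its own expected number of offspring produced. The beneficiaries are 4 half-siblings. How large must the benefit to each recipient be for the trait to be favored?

0.109

r to a half-sibling = 0.25 (half-sibs share one parent — one path of length 2: r = (1/2)^2 = 1/4).
Hamilton's rule with n recipients of equal r: n·r·B > C, so B > C/(n·r) = 0.109/(4·0.25) = 0.109.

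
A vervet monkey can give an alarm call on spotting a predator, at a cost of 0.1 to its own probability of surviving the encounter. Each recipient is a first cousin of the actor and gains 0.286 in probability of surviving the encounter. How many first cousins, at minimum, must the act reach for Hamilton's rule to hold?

r to a first cousin = 1/8 (first cousins share one grandparent pair — two paths of length 4: r = 2·(1/2)^4 = 1/8).
Hamilton's rule: n·r·B > C  ⇒  n > C/(r·B) = 0.1/(0.125·0.286) = 2.797.
The smallest integer exceeding 2.797 is 3.

3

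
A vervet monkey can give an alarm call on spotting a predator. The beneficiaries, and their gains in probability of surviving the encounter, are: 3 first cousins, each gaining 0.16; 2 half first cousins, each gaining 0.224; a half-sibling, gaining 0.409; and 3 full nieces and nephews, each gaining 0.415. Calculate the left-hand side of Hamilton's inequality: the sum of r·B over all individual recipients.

0.5015

r to a first cousin = 1/8 (first cousins share one grandparent pair — two paths of length 4: r = 2·(1/2)^4 = 1/8).
r to a half first cousin = 0.0625 (half first cousins share one grandparent — one path of length 4: r = (1/2)^4 = 1/16).
r to a half-sibling = 1/4 (half-sibs share one parent — one path of length 2: r = (1/2)^2 = 1/4).
r to a full niece or nephew = 0.25 (full aunt/uncle↔niece/nephew: two paths of length 3 through the shared grandparent pair: r = 2·(1/2)^3 = 1/4).
Summing one r·B term per recipient: 3·0.125·0.16 + 2·0.0625·0.224 + 1·0.25·0.409 + 3·0.25·0.415 = 0.5015.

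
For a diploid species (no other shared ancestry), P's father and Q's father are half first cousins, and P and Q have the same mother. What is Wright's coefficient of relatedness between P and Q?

With two independent routes of shared ancestry, r is the sum of the two contributions.
P and Q are related in two ways: half second cousins through their fathers (r = 1/64) and half-sibs through their shared mother (r = 1/4).
r = 1/64 + 1/4 = 17/64 = 0.265625.

0.265625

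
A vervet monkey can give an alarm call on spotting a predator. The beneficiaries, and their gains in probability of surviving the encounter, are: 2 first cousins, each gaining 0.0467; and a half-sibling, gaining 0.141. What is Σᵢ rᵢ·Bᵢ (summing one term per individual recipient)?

0.046925

r to a first cousin = 1/8 (first cousins share one grandparent pair — two paths of length 4: r = 2·(1/2)^4 = 1/8).
r to a half-sibling = 1/4 (half-sibs share one parent — one path of length 2: r = (1/2)^2 = 1/4).
Summing one r·B term per recipient: 2·0.125·0.0467 + 1·0.25·0.141 = 0.046925.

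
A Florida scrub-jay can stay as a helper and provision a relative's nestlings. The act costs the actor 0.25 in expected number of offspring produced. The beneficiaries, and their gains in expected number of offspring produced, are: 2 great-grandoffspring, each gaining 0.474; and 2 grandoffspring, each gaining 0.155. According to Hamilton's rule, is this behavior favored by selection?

Hamilton's rule: the trait is favored when the sum of r·B over every recipient exceeds the actor's cost C.
r to a great-grandoffspring = 0.125 (three parent–offspring links: r = (1/2)^3 = 1/8).
r to a grandoffspring = 1/4 (two parent–offspring links: r = (1/2)^2 = 1/4).
Summing one r·B term per recipient: 2·0.125·0.474 + 2·0.25·0.155 = 0.196.
0.196 < 0.25: the indirect benefit is less than the cost.

No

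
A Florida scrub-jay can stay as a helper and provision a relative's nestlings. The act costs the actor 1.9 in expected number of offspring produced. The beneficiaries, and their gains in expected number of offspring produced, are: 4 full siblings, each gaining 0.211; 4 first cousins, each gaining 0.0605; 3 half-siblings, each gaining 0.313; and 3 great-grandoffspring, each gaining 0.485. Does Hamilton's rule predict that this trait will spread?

No

Hamilton's rule: the trait is favored when the sum of r·B over every recipient exceeds the actor's cost C.
r to a full sibling = 0.5 (full sibs share both parents — two paths of length 2: r = 2·(1/2)^2 = 1/2).
r to a first cousin = 0.125 (first cousins share one grandparent pair — two paths of length 4: r = 2·(1/2)^4 = 1/8).
r to a half-sibling = 0.25 (half-sibs share one parent — one path of length 2: r = (1/2)^2 = 1/4).
r to a great-grandoffspring = 0.125 (three parent–offspring links: r = (1/2)^3 = 1/8).
Summing one r·B term per recipient: 4·0.5·0.211 + 4·0.125·0.0605 + 3·0.25·0.313 + 3·0.125·0.485 = 0.868875.
0.868875 < 1.9: the indirect benefit is less than the cost.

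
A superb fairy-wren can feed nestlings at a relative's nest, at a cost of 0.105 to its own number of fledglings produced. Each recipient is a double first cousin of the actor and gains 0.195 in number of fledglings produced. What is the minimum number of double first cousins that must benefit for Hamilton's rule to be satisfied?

r to a double first cousin = 1/4 (double first cousins share both grandparent pairs — four paths of length 4: r = 4·(1/2)^4 = 1/4).
Hamilton's rule: n·r·B > C  ⇒  n > C/(r·B) = 0.105/(0.25·0.195) = 2.154.
The smallest integer exceeding 2.154 is 3.

3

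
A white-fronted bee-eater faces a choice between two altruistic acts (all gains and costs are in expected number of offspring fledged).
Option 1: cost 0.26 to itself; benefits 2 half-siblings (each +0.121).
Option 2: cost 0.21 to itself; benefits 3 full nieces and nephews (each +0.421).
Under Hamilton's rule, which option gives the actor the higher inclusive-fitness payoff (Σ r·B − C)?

Option 2

Option 1: r to a half-sibling = 0.25.
Option 1: Σ r·B − C = (2·0.25·0.121) − 0.26 = -0.1995.
Option 2: r to a full niece or nephew = 0.25.
Option 2: Σ r·B − C = (3·0.25·0.421) − 0.21 = 0.10575.
Option 2 has the higher net inclusive-fitness payoff.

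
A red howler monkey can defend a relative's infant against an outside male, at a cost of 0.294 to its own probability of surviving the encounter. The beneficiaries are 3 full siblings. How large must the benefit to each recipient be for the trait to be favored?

0.196

r to a full sibling = 1/2 (full sibs share both parents — two paths of length 2: r = 2·(1/2)^2 = 1/2).
Hamilton's rule with n recipients of equal r: n·r·B > C, so B > C/(n·r) = 0.294/(3·0.5) = 0.196.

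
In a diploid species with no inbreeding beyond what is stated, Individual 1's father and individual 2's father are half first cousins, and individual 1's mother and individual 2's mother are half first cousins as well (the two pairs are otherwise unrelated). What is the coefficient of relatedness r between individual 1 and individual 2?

Independent pedigree routes through distinct common ancestors add.
Individual 1 and individual 2 are related in two ways: half second cousins through their fathers (r = 1/64) and half second cousins through their mothers (r = 1/64).
r = 1/64 + 1/64 = 0.03125.

0.03125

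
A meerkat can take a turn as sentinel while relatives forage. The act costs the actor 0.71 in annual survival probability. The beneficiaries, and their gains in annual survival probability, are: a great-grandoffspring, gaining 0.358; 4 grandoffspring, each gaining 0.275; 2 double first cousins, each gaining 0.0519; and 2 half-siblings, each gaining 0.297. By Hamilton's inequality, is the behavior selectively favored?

No

Hamilton's rule: the trait is favored when the sum of r·B over every recipient exceeds the actor's cost C.
r to a great-grandoffspring = 1/8 (three parent–offspring links: r = (1/2)^3 = 1/8).
r to a grandoffspring = 1/4 (two parent–offspring links: r = (1/2)^2 = 1/4).
r to a double first cousin = 0.25 (double first cousins share both grandparent pairs — four paths of length 4: r = 4·(1/2)^4 = 1/4).
r to a half-sibling = 0.25 (half-sibs share one parent — one path of length 2: r = (1/2)^2 = 1/4).
Summing one r·B term per recipient: 1·0.125·0.358 + 4·0.25·0.275 + 2·0.25·0.0519 + 2·0.25·0.297 = 0.4942.
0.4942 < 0.71: the indirect benefit is less than the cost.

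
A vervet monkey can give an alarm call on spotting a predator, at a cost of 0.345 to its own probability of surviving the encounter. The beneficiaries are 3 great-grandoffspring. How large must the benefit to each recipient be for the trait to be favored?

0.92

r to a great-grandoffspring = 1/8 (three parent–offspring links: r = (1/2)^3 = 1/8).
Hamilton's rule with n recipients of equal r: n·r·B > C, so B > C/(n·r) = 0.345/(3·0.125) = 0.92.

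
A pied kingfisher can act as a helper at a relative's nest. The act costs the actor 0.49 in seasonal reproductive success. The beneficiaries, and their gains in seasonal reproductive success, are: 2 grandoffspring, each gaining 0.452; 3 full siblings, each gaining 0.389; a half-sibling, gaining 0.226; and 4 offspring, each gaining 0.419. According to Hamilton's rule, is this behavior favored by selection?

Hamilton's rule: the trait is favored when the sum of r·B over every recipient exceeds the actor's cost C.
r to a grandoffspring = 0.25 (two parent–offspring links: r = (1/2)^2 = 1/4).
r to a full sibling = 1/2 (full sibs share both parents — two paths of length 2: r = 2·(1/2)^2 = 1/2).
r to a half-sibling = 0.25 (half-sibs share one parent — one path of length 2: r = (1/2)^2 = 1/4).
r to an offspring = 1/2 (one parent–offspring link: r = (1/2)^1 = 1/2).
Summing one r·B term per recipient: 2·0.25·0.452 + 3·0.5·0.389 + 1·0.25·0.226 + 4·0.5·0.419 = 1.704.
1.704 > 0.49: the indirect benefit exceeds the cost.

Yes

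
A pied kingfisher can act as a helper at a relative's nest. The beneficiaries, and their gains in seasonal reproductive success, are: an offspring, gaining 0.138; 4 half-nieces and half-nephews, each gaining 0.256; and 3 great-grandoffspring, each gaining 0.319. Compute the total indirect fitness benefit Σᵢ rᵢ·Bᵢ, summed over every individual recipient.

r to an offspring = 1/2 (one parent–offspring link: r = (1/2)^1 = 1/2).
r to a half-niece or half-nephew = 0.125 (half-aunt/uncle↔niece/nephew: one path of length 3: r = (1/2)^3 = 1/8).
r to a great-grandoffspring = 0.125 (three parent–offspring links: r = (1/2)^3 = 1/8).
Summing one r·B term per recipient: 1·0.5·0.138 + 4·0.125·0.256 + 3·0.125·0.319 = 0.316625.

0.316625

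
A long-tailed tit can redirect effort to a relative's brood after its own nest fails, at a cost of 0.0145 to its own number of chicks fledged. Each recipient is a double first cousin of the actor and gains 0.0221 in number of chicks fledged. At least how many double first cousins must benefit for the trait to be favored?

3

r to a double first cousin = 1/4 (double first cousins share both grandparent pairs — four paths of length 4: r = 4·(1/2)^4 = 1/4).
Hamilton's rule: n·r·B > C  ⇒  n > C/(r·B) = 0.0145/(0.25·0.0221) = 2.624.
The smallest integer exceeding 2.624 is 3.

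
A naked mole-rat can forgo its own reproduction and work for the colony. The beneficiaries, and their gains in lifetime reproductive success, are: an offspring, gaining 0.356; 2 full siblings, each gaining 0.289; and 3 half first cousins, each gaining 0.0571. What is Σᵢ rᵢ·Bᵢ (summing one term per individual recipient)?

r to an offspring = 1/2 (one parent–offspring link: r = (1/2)^1 = 1/2).
r to a full sibling = 1/2 (full sibs share both parents — two paths of length 2: r = 2·(1/2)^2 = 1/2).
r to a half first cousin = 1/16 (half first cousins share one grandparent — one path of length 4: r = (1/2)^4 = 1/16).
Summing one r·B term per recipient: 1·0.5·0.356 + 2·0.5·0.289 + 3·0.0625·0.0571 = 0.47770625.

0.47770625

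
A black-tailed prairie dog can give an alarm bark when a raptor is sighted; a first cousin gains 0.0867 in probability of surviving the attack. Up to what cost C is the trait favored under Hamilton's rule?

r to a first cousin = 0.125 (first cousins share one grandparent pair — two paths of length 4: r = 2·(1/2)^4 = 1/8).
Hamilton's rule: n·r·B > C, so the trait is favored while C < n·r·B = 1·0.125·0.0867 = 0.0108375.

0.0108375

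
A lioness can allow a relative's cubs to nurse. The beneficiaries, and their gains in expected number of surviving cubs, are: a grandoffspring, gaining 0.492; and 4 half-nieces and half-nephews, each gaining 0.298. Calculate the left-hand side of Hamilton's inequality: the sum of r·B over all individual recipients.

r to a grandoffspring = 0.25 (two parent–offspring links: r = (1/2)^2 = 1/4).
r to a half-niece or half-nephew = 1/8 (half-aunt/uncle↔niece/nephew: one path of length 3: r = (1/2)^3 = 1/8).
Summing one r·B term per recipient: 1·0.25·0.492 + 4·0.125·0.298 = 0.272.

0.272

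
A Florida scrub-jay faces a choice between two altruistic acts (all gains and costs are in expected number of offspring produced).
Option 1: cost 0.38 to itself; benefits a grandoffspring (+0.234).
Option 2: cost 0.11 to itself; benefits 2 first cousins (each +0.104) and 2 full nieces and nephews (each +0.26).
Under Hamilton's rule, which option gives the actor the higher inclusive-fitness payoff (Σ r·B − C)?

Option 2

Option 1: r to a grandoffspring = 0.25.
Option 1: Σ r·B − C = (1·0.25·0.234) − 0.38 = -0.3215.
Option 2: r to a first cousin = 0.125.
Option 2: r to a full niece or nephew = 0.25.
Option 2: Σ r·B − C = (2·0.125·0.104 + 2·0.25·0.26) − 0.11 = 0.046.
Option 2 has the higher net inclusive-fitness payoff.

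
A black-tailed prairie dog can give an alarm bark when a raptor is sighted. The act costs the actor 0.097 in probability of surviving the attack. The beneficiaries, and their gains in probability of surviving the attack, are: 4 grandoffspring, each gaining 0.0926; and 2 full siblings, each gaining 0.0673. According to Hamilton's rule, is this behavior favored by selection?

Hamilton's rule: the trait is favored when the sum of r·B over every recipient exceeds the actor's cost C.
r to a grandoffspring = 0.25 (two parent–offspring links: r = (1/2)^2 = 1/4).
r to a full sibling = 0.5 (full sibs share both parents — two paths of length 2: r = 2·(1/2)^2 = 1/2).
Summing one r·B term per recipient: 4·0.25·0.0926 + 2·0.5·0.0673 = 0.1599.
0.1599 > 0.097: the indirect benefit exceeds the cost.

Yes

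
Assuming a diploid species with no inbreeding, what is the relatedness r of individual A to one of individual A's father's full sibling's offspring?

Each parent–offspring link contributes a factor of 1/2, and independent paths through distinct common ancestors add.
First cousins share one grandparent pair — two paths of length 4: r = 2·(1/2)^4 = 1/8.

0.125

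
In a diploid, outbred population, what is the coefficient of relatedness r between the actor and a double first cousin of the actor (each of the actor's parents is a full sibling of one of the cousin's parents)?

Each parent–offspring link contributes a factor of 1/2, and independent paths through distinct common ancestors add.
Double first cousins share both grandparent pairs — four paths of length 4: r = 4·(1/2)^4 = 1/4.

0.25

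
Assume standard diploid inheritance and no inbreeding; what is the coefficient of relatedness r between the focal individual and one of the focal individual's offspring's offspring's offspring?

Each parent–offspring link contributes a factor of 1/2, and independent paths through distinct common ancestors add.
Three parent–offspring links: r = (1/2)^3 = 1/8.

0.125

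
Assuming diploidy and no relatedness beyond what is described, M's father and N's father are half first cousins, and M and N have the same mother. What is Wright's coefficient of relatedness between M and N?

With two independent routes of shared ancestry, r is the sum of the two contributions.
M and N are related in two ways: half second cousins through their fathers (r = 1/64) and half-sibs through their shared mother (r = 1/4).
r = 1/64 + 1/4 = 17/64 = 0.265625.

0.265625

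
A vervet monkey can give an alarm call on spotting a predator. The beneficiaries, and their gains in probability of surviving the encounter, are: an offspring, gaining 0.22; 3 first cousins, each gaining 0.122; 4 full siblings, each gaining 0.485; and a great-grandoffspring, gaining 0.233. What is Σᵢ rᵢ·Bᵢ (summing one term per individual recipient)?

r to an offspring = 0.5 (one parent–offspring link: r = (1/2)^1 = 1/2).
r to a first cousin = 0.125 (first cousins share one grandparent pair — two paths of length 4: r = 2·(1/2)^4 = 1/8).
r to a full sibling = 1/2 (full sibs share both parents — two paths of length 2: r = 2·(1/2)^2 = 1/2).
r to a great-grandoffspring = 0.125 (three parent–offspring links: r = (1/2)^3 = 1/8).
Summing one r·B term per recipient: 1·0.5·0.22 + 3·0.125·0.122 + 4·0.5·0.485 + 1·0.125·0.233 = 1.154875.

1.154875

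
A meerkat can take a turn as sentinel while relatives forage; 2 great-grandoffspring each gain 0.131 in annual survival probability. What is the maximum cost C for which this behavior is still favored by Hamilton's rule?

r to a great-grandoffspring = 1/8 (three parent–offspring links: r = (1/2)^3 = 1/8).
Hamilton's rule: n·r·B > C, so the trait is favored while C < n·r·B = 2·0.125·0.131 = 0.03275.

0.03275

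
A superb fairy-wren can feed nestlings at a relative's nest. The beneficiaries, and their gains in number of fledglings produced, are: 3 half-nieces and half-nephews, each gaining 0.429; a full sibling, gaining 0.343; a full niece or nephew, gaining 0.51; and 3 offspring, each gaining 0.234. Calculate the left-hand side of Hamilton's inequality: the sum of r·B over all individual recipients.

0.810875

r to a half-niece or half-nephew = 0.125 (half-aunt/uncle↔niece/nephew: one path of length 3: r = (1/2)^3 = 1/8).
r to a full sibling = 0.5 (full sibs share both parents — two paths of length 2: r = 2·(1/2)^2 = 1/2).
r to a full niece or nephew = 1/4 (full aunt/uncle↔niece/nephew: two paths of length 3 through the shared grandparent pair: r = 2·(1/2)^3 = 1/4).
r to an offspring = 0.5 (one parent–offspring link: r = (1/2)^1 = 1/2).
Summing one r·B term per recipient: 3·0.125·0.429 + 1·0.5·0.343 + 1·0.25·0.51 + 3·0.5·0.234 = 0.810875.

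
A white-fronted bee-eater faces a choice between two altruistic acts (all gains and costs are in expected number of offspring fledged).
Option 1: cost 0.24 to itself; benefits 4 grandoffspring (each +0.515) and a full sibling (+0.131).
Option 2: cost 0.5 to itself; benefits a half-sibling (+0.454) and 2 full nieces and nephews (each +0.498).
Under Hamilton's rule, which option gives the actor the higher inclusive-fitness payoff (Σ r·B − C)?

Option 1

Option 1: r to a grandoffspring = 0.25.
Option 1: r to a full sibling = 0.5.
Option 1: Σ r·B − C = (4·0.25·0.515 + 1·0.5·0.131) − 0.24 = 0.3405.
Option 2: r to a half-sibling = 0.25.
Option 2: r to a full niece or nephew = 0.25.
Option 2: Σ r·B − C = (1·0.25·0.454 + 2·0.25·0.498) − 0.5 = -0.1375.
Option 1 has the higher net inclusive-fitness payoff.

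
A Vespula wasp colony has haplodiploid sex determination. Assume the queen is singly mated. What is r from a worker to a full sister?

0.75

Haplodiploid full sisters inherit their father's entire haploid genome identically (contributing 1/2) and on average half of their mother's contribution (1/2 · 1/2 = 1/4); r = 1/2 + 1/4 = 3/4.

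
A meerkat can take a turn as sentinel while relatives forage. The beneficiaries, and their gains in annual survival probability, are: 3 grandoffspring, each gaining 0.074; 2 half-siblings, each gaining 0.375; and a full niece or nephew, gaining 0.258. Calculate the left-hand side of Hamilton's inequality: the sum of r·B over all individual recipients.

0.3075

r to a grandoffspring = 0.25 (two parent–offspring links: r = (1/2)^2 = 1/4).
r to a half-sibling = 1/4 (half-sibs share one parent — one path of length 2: r = (1/2)^2 = 1/4).
r to a full niece or nephew = 0.25 (full aunt/uncle↔niece/nephew: two paths of length 3 through the shared grandparent pair: r = 2·(1/2)^3 = 1/4).
Summing one r·B term per recipient: 3·0.25·0.074 + 2·0.25·0.375 + 1·0.25·0.258 = 0.3075.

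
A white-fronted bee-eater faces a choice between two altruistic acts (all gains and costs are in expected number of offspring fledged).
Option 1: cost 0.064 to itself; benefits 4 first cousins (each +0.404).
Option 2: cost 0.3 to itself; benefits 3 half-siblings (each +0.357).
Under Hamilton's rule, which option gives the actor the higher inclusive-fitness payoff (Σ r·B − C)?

Option 1

Option 1: r to a first cousin = 0.125.
Option 1: Σ r·B − C = (4·0.125·0.404) − 0.064 = 0.138.
Option 2: r to a half-sibling = 0.25.
Option 2: Σ r·B − C = (3·0.25·0.357) − 0.3 = -0.03225.
Option 1 has the higher net inclusive-fitness payoff.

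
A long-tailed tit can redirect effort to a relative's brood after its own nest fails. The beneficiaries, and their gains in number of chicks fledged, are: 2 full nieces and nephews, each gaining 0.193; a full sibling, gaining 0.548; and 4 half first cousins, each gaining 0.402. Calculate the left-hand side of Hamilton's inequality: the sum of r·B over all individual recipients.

0.471

r to a full niece or nephew = 1/4 (full aunt/uncle↔niece/nephew: two paths of length 3 through the shared grandparent pair: r = 2·(1/2)^3 = 1/4).
r to a full sibling = 1/2 (full sibs share both parents — two paths of length 2: r = 2·(1/2)^2 = 1/2).
r to a half first cousin = 0.0625 (half first cousins share one grandparent — one path of length 4: r = (1/2)^4 = 1/16).
Summing one r·B term per recipient: 2·0.25·0.193 + 1·0.5·0.548 + 4·0.0625·0.402 = 0.471.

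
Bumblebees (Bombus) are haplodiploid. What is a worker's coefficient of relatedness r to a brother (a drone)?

0.25

Her haploid brother carries none of their father's genes and a random half of their mother's genome; that half matches the maternal half of her own genome with probability 1/2: r = 1/2 · 1/2 = 1/4.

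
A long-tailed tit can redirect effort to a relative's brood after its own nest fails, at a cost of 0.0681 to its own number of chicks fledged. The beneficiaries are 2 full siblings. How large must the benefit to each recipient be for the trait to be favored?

r to a full sibling = 1/2 (full sibs share both parents — two paths of length 2: r = 2·(1/2)^2 = 1/2).
Hamilton's rule with n recipients of equal r: n·r·B > C, so B > C/(n·r) = 0.0681/(2·0.5) = 0.0681.

0.0681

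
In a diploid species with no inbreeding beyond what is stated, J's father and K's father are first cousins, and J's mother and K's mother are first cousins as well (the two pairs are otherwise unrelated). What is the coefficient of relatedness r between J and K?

0.0625

Relatedness sums over independent paths through distinct common ancestors.
J and K are related in two ways: second cousins through their fathers (r = 1/32) and second cousins through their mothers (r = 1/32).
r = 1/32 + 1/32 = 1/16 = 0.0625.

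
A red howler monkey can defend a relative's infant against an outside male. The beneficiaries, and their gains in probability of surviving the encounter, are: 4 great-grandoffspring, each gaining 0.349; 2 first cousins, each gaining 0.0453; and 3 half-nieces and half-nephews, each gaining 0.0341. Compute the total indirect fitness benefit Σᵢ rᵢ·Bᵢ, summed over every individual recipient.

r to a great-grandoffspring = 1/8 (three parent–offspring links: r = (1/2)^3 = 1/8).
r to a first cousin = 0.125 (first cousins share one grandparent pair — two paths of length 4: r = 2·(1/2)^4 = 1/8).
r to a half-niece or half-nephew = 0.125 (half-aunt/uncle↔niece/nephew: one path of length 3: r = (1/2)^3 = 1/8).
Summing one r·B term per recipient: 4·0.125·0.349 + 2·0.125·0.0453 + 3·0.125·0.0341 = 0.1986125.

0.1986125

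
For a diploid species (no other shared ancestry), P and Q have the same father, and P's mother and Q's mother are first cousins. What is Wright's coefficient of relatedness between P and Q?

Independent pedigree routes through distinct common ancestors add.
P and Q are related in two ways: half-sibs through their shared father (r = 1/4) and second cousins through their mothers (r = 1/32).
r = 1/4 + 1/32 = 0.28125.

0.28125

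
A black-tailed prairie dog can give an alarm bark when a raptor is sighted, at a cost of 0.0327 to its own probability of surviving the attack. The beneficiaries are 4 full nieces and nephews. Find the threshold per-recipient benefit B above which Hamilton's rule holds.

r to a full niece or nephew = 1/4 (full aunt/uncle↔niece/nephew: two paths of length 3 through the shared grandparent pair: r = 2·(1/2)^3 = 1/4).
Hamilton's rule with n recipients of equal r: n·r·B > C, so B > C/(n·r) = 0.0327/(4·0.25) = 0.0327.

0.0327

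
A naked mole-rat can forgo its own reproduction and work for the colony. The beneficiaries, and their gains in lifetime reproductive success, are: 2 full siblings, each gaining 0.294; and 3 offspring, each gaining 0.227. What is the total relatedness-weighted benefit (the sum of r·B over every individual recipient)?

0.6345

r to a full sibling = 0.5 (full sibs share both parents — two paths of length 2: r = 2·(1/2)^2 = 1/2).
r to an offspring = 0.5 (one parent–offspring link: r = (1/2)^1 = 1/2).
Summing one r·B term per recipient: 2·0.5·0.294 + 3·0.5·0.227 = 0.6345.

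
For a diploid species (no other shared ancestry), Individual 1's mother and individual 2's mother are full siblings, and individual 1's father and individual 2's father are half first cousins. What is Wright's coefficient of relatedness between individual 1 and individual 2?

Independent pedigree routes through distinct common ancestors add.
Individual 1 and individual 2 are related in two ways: first cousins through their mothers (r = 1/8) and half second cousins through their fathers (r = 1/64).
r = 1/8 + 1/64 = 9/64 = 0.140625.

0.140625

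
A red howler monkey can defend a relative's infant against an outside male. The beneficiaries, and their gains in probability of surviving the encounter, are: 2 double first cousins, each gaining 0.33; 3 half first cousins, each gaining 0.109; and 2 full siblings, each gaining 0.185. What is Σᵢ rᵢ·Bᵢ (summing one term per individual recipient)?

0.3704375

r to a double first cousin = 1/4 (double first cousins share both grandparent pairs — four paths of length 4: r = 4·(1/2)^4 = 1/4).
r to a half first cousin = 0.0625 (half first cousins share one grandparent — one path of length 4: r = (1/2)^4 = 1/16).
r to a full sibling = 1/2 (full sibs share both parents — two paths of length 2: r = 2·(1/2)^2 = 1/2).
Summing one r·B term per recipient: 2·0.25·0.33 + 3·0.0625·0.109 + 2·0.5·0.185 = 0.3704375.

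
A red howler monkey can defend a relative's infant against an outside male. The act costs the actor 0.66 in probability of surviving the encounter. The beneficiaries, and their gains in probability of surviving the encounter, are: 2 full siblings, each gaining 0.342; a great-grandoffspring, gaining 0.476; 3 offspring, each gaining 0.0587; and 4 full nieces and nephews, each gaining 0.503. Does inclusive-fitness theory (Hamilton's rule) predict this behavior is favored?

Hamilton's rule: the trait is favored when the sum of r·B over every recipient exceeds the actor's cost C.
r to a full sibling = 0.5 (full sibs share both parents — two paths of length 2: r = 2·(1/2)^2 = 1/2).
r to a great-grandoffspring = 0.125 (three parent–offspring links: r = (1/2)^3 = 1/8).
r to an offspring = 0.5 (one parent–offspring link: r = (1/2)^1 = 1/2).
r to a full niece or nephew = 1/4 (full aunt/uncle↔niece/nephew: two paths of length 3 through the shared grandparent pair: r = 2·(1/2)^3 = 1/4).
Summing one r·B term per recipient: 2·0.5·0.342 + 1·0.125·0.476 + 3·0.5·0.0587 + 4·0.25·0.503 = 0.99255.
0.99255 > 0.66: the indirect benefit exceeds the cost.

Yes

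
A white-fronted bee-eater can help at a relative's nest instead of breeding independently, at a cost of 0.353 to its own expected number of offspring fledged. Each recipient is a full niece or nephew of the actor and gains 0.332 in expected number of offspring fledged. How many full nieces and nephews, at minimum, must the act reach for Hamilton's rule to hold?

5

r to a full niece or nephew = 0.25 (full aunt/uncle↔niece/nephew: two paths of length 3 through the shared grandparent pair: r = 2·(1/2)^3 = 1/4).
Hamilton's rule: n·r·B > C  ⇒  n > C/(r·B) = 0.353/(0.25·0.332) = 4.253.
The smallest integer exceeding 4.253 is 5.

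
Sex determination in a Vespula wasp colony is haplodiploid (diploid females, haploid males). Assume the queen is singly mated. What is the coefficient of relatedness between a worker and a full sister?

Haplodiploid full sisters inherit their father's entire haploid genome identically (contributing 1/2) and on average half of their mother's contribution (1/2 · 1/2 = 1/4); r = 1/2 + 1/4 = 3/4.

0.75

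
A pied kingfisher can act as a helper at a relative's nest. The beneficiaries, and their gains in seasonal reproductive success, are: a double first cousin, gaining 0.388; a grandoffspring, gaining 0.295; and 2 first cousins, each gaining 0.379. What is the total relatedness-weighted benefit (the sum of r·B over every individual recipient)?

r to a double first cousin = 0.25 (double first cousins share both grandparent pairs — four paths of length 4: r = 4·(1/2)^4 = 1/4).
r to a grandoffspring = 0.25 (two parent–offspring links: r = (1/2)^2 = 1/4).
r to a first cousin = 1/8 (first cousins share one grandparent pair — two paths of length 4: r = 2·(1/2)^4 = 1/8).
Summing one r·B term per recipient: 1·0.25·0.388 + 1·0.25·0.295 + 2·0.125·0.379 = 0.2655.

0.2655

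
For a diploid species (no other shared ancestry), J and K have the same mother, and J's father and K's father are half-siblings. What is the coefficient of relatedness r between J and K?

0.3125

Relatedness sums over independent paths through distinct common ancestors.
J and K are related in two ways: half-sibs through their shared mother (r = 1/4) and half first cousins through their fathers (r = 1/16).
r = 1/4 + 1/16 = 0.3125.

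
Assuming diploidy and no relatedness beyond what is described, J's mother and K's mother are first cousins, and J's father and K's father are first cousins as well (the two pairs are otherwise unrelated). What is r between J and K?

0.0625

Wright's path rule: contributions from independent ancestry routes add.
J and K are related in two ways: second cousins through their mothers (r = 1/32) and second cousins through their fathers (r = 1/32).
r = 1/32 + 1/32 = 0.0625.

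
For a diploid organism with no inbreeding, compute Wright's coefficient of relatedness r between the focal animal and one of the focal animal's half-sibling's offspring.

Each parent–offspring link contributes a factor of 1/2, and independent paths through distinct common ancestors add.
Half-aunt/uncle↔niece/nephew: one path of length 3: r = (1/2)^3 = 1/8.

0.125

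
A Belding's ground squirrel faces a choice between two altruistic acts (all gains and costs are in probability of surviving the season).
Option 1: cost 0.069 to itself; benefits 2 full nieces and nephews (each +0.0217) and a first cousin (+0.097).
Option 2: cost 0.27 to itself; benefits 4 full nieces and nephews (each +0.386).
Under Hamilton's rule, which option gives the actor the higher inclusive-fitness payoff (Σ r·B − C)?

Option 2

Option 1: r to a full niece or nephew = 0.25.
Option 1: r to a first cousin = 0.125.
Option 1: Σ r·B − C = (2·0.25·0.0217 + 1·0.125·0.097) − 0.069 = -0.046025.
Option 2: r to a full niece or nephew = 0.25.
Option 2: Σ r·B − C = (4·0.25·0.386) − 0.27 = 0.116.
Option 2 has the higher net inclusive-fitness payoff.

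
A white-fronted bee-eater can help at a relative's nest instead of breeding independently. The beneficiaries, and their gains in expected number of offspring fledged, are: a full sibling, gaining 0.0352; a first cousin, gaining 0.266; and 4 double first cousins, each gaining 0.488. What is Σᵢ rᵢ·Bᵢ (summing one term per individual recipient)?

0.53885

r to a full sibling = 0.5 (full sibs share both parents — two paths of length 2: r = 2·(1/2)^2 = 1/2).
r to a first cousin = 1/8 (first cousins share one grandparent pair — two paths of length 4: r = 2·(1/2)^4 = 1/8).
r to a double first cousin = 0.25 (double first cousins share both grandparent pairs — four paths of length 4: r = 4·(1/2)^4 = 1/4).
Summing one r·B term per recipient: 1·0.5·0.0352 + 1·0.125·0.266 + 4·0.25·0.488 = 0.53885.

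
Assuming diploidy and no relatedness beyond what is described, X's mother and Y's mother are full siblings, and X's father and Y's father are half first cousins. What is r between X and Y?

Relatedness sums over independent paths through distinct common ancestors.
X and Y are related in two ways: first cousins through their mothers (r = 1/8) and half second cousins through their fathers (r = 1/64).
r = 1/8 + 1/64 = 9/64 = 0.140625.

0.140625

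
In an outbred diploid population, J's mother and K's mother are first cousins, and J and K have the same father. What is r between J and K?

Independent pedigree routes through distinct common ancestors add.
J and K are related in two ways: second cousins through their mothers (r = 1/32) and half-sibs through their shared father (r = 1/4).
r = 1/32 + 1/4 = 9/32 = 0.28125.

0.28125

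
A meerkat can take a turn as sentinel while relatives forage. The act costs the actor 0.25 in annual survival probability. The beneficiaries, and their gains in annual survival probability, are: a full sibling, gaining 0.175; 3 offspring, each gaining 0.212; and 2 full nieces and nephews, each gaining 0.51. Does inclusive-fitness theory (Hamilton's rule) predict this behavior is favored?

Yes

Hamilton's rule: the trait is favored when the sum of r·B over every recipient exceeds the actor's cost C.
r to a full sibling = 1/2 (full sibs share both parents — two paths of length 2: r = 2·(1/2)^2 = 1/2).
r to an offspring = 1/2 (one parent–offspring link: r = (1/2)^1 = 1/2).
r to a full niece or nephew = 0.25 (full aunt/uncle↔niece/nephew: two paths of length 3 through the shared grandparent pair: r = 2·(1/2)^3 = 1/4).
Summing one r·B term per recipient: 1·0.5·0.175 + 3·0.5·0.212 + 2·0.25·0.51 = 0.6605.
0.6605 > 0.25: the indirect benefit exceeds the cost.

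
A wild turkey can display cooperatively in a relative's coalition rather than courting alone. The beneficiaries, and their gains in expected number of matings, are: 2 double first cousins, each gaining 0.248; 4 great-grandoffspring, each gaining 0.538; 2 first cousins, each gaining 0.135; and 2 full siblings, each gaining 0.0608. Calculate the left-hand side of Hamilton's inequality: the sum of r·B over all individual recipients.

r to a double first cousin = 1/4 (double first cousins share both grandparent pairs — four paths of length 4: r = 4·(1/2)^4 = 1/4).
r to a great-grandoffspring = 0.125 (three parent–offspring links: r = (1/2)^3 = 1/8).
r to a first cousin = 0.125 (first cousins share one grandparent pair — two paths of length 4: r = 2·(1/2)^4 = 1/8).
r to a full sibling = 1/2 (full sibs share both parents — two paths of length 2: r = 2·(1/2)^2 = 1/2).
Summing one r·B term per recipient: 2·0.25·0.248 + 4·0.125·0.538 + 2·0.125·0.135 + 2·0.5·0.0608 = 0.48755.

0.48755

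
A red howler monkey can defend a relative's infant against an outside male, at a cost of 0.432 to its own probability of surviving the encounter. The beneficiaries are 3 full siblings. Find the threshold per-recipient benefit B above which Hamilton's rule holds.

r to a full sibling = 1/2 (full sibs share both parents — two paths of length 2: r = 2·(1/2)^2 = 1/2).
Hamilton's rule with n recipients of equal r: n·r·B > C, so B > C/(n·r) = 0.432/(3·0.5) = 0.288.

0.288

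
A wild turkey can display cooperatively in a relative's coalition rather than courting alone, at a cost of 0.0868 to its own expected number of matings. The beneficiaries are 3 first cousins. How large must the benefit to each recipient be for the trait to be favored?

r to a first cousin = 0.125 (first cousins share one grandparent pair — two paths of length 4: r = 2·(1/2)^4 = 1/8).
Hamilton's rule with n recipients of equal r: n·r·B > C, so B > C/(n·r) = 0.0868/(3·0.125) = 0.2315.

0.2315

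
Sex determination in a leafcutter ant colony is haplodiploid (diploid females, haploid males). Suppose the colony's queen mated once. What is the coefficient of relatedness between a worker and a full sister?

0.75

Haplodiploid full sisters inherit their father's entire haploid genome identically (contributing 1/2) and on average half of their mother's contribution (1/2 · 1/2 = 1/4); r = 1/2 + 1/4 = 3/4.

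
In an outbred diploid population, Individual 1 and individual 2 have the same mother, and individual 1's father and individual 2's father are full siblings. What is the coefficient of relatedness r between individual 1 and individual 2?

0.375

Wright's path rule: contributions from independent ancestry routes add.
Individual 1 and individual 2 are related in two ways: half-sibs through their shared mother (r = 1/4) and first cousins through their fathers (r = 1/8).
r = 1/4 + 1/8 = 3/8 = 0.375.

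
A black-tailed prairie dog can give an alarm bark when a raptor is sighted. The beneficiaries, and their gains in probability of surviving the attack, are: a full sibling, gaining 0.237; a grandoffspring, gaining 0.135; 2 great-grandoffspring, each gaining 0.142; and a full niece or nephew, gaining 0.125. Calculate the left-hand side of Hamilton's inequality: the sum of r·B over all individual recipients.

r to a full sibling = 1/2 (full sibs share both parents — two paths of length 2: r = 2·(1/2)^2 = 1/2).
r to a grandoffspring = 0.25 (two parent–offspring links: r = (1/2)^2 = 1/4).
r to a great-grandoffspring = 0.125 (three parent–offspring links: r = (1/2)^3 = 1/8).
r to a full niece or nephew = 1/4 (full aunt/uncle↔niece/nephew: two paths of length 3 through the shared grandparent pair: r = 2·(1/2)^3 = 1/4).
Summing one r·B term per recipient: 1·0.5·0.237 + 1·0.25·0.135 + 2·0.125·0.142 + 1·0.25·0.125 = 0.219.

0.219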